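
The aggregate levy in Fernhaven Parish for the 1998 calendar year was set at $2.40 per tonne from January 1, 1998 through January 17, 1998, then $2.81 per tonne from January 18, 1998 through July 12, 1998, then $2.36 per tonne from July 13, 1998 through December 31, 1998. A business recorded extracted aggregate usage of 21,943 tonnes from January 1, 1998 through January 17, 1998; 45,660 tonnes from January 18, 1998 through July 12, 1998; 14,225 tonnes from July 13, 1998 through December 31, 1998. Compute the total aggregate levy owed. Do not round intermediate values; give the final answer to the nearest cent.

January 1 – January 17, 1998: 21,943 tonnes at $2.40/tonne → $52,663.20
January 18 – July 12, 1998: 45,660 tonnes at $2.81/tonne → $128,304.60
July 13 – December 31, 1998: 14,225 tonnes at $2.36/tonne → $33,571.00

$214,538.80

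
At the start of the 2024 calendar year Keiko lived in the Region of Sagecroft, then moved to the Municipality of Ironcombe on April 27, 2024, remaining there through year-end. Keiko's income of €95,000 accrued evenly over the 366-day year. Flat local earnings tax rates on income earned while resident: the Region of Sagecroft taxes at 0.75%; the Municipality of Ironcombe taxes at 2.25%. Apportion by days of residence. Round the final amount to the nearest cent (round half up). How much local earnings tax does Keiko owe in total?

The Region of Sagecroft, January 1 – April 26, 2024: 117 days → €95,000 × 0.75% × 117/366 = €227.7664
The Municipality of Ironcombe, April 27 – December 31, 2024: 249 days → €95,000 × 2.25% × 249/366 = €1,454.2008
Total = €1,681.9672

€1,681.97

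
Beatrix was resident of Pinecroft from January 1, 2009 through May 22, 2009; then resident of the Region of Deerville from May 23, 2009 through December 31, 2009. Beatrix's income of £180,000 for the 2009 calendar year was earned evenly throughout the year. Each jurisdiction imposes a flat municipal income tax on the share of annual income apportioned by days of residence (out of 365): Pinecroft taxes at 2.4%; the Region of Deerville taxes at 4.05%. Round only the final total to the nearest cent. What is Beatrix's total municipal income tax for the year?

Pinecroft, January 1 – May 22, 2009: 142 days → £180,000 × 2.4% × 142/365 = £1,680.6575
The Region of Deerville, May 23 – December 31, 2009: 223 days → £180,000 × 4.05% × 223/365 = £4,453.8904
Total = £6,134.5479

£6,134.55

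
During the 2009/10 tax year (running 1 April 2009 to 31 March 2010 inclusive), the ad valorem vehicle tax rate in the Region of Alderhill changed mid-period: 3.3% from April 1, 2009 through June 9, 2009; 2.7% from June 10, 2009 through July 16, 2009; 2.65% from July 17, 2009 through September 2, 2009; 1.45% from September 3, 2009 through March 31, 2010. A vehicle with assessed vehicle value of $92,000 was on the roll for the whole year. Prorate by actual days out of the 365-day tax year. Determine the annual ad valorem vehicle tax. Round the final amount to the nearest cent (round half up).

April 1 – June 9, 2009: 70 days at 3.3% → $92,000 × 3.3% × 70/365 = $582.2466
June 10 – July 16, 2009: 37 days at 2.7% → $92,000 × 2.7% × 37/365 = $251.8027
July 17 – September 2, 2009: 48 days at 2.65% → $92,000 × 2.65% × 48/365 = $320.6137
September 3, 2009 – March 31, 2010: 210 days at 1.45% → $92,000 × 1.45% × 210/365 = $767.5068
Total = $1,922.1699

$1,922.17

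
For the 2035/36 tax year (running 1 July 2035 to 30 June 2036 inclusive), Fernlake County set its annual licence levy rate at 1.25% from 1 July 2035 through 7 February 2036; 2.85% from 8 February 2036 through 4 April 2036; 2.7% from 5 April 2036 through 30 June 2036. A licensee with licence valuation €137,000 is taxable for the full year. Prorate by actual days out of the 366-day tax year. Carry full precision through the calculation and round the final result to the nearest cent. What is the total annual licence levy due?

1 July 2035 – 7 February 2036: 222 days at 1.25% → €137,000 × 1.25% × 222/366 = €1,038.7295
8 February – 4 April 2036: 57 days at 2.85% → €137,000 × 2.85% × 57/366 = €608.0779
5 April – 30 June 2036: 87 days at 2.7% → €137,000 × 2.7% × 87/366 = €879.2705
Total = €2,526.0779

€2,526.08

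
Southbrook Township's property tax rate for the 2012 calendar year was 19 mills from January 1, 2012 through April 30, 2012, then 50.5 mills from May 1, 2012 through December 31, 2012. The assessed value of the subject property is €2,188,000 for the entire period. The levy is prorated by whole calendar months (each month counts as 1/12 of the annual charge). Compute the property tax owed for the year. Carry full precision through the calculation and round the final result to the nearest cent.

€87,520.00

January 1 – April 30, 2012: 4 months at 19 mills → €2,188,000 × 1.9% × 4/12 = €13,857.3333
May 1 – December 31, 2012: 8 months at 50.5 mills → €2,188,000 × 5.05% × 8/12 = €73,662.6667
Total = €87,520.0000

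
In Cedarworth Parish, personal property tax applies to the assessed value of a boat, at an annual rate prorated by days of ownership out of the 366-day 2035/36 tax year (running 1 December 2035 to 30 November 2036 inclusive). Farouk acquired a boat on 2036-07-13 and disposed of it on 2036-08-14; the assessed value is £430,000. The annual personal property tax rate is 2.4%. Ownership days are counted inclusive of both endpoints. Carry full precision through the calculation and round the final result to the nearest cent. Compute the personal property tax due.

Days held (2036-07-13 to 2036-08-14): 33 out of 366
Tax = £430,000 × 2.4% × 33/366 = £930.4918

£930.49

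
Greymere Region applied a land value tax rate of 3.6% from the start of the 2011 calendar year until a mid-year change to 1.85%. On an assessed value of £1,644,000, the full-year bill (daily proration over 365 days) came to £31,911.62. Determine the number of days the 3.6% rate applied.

19 days

Let d = days at the first rate; then 365 − d days at the second rate.
£1,644,000 × [3.6%·d + 1.85%·(365−d)] / 365 = £31,911.62
Solving gives d = 19, so the new rate took effect on 20 Jan 2011.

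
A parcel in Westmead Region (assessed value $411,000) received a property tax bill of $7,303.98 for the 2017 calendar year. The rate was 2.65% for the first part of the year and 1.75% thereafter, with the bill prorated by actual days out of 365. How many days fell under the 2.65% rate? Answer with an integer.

11 days

Let d = days at the first rate; then 365 − d days at the second rate.
$411,000 × [2.65%·d + 1.75%·(365−d)] / 365 = $7,303.98
Solving gives d = 11, so the new rate took effect on 12 Jan 2017.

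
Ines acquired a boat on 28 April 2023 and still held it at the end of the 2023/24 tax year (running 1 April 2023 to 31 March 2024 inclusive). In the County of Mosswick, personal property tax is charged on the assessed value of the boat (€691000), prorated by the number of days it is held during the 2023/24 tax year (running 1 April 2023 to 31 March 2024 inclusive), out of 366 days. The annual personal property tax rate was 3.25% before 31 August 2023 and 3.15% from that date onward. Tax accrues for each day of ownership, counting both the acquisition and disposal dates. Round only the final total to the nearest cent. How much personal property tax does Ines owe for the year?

€20396.77

28 April – 30 August 2023: 125 days at 3.25% → €691000 × 3.25% × 125/366 = €7669.9112
31 August 2023 – 31 March 2024: 214 days at 3.15% → €691000 × 3.15% × 214/366 = €12726.8607
Total = €20396.7719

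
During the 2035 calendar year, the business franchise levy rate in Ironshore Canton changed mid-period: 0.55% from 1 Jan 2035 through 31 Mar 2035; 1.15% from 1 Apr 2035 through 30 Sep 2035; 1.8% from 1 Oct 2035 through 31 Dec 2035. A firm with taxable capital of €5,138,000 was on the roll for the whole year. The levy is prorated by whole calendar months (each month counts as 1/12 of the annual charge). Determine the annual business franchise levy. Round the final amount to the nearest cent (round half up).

€59,729.25

1 Jan – 31 Mar 2035: 3 months at 0.55% → €5,138,000 × 0.55% × 3/12 = €7,064.7500
1 Apr – 30 Sep 2035: 6 months at 1.15% → €5,138,000 × 1.15% × 6/12 = €29,543.5000
1 Oct – 31 Dec 2035: 3 months at 1.8% → €5,138,000 × 1.8% × 3/12 = €23,121.0000
Total = €59,729.2500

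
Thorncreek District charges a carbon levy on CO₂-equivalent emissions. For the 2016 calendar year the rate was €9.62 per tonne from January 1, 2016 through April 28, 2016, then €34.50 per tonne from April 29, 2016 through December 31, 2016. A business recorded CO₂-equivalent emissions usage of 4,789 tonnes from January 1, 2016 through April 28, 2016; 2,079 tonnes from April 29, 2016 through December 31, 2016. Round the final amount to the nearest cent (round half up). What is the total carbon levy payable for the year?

€117795.68

January 1 – April 28, 2016: 4,789 tonnes at €9.62/tonne → €46070.18
April 29 – December 31, 2016: 2,079 tonnes at €34.50/tonne → €71725.50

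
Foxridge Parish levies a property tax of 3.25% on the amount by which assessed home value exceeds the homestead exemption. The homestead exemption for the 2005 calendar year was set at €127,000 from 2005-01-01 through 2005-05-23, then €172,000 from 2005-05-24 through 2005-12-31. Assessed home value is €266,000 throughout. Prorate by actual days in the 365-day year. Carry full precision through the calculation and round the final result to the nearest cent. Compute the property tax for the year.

2005-01-01 to 2005-05-23: 143 days, exemption €127,000 → (€266,000 − €127,000) × 3.25% × 143/365 = €1,769.8699
2005-05-24 to 2005-12-31: 222 days, exemption €172,000 → (€266,000 − €172,000) × 3.25% × 222/365 = €1,858.1096
Total = €3,627.9795

€3,627.98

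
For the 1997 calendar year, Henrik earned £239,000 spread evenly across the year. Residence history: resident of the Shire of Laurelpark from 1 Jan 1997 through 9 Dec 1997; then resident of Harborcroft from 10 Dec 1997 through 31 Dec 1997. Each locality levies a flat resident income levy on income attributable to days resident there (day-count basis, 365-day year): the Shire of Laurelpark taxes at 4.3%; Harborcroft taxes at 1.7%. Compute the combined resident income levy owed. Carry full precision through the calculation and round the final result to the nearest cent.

£9,902.46

The Shire of Laurelpark, 1 Jan – 9 Dec 1997: 343 days → £239,000 × 4.3% × 343/365 = £9,657.5644
Harborcroft, 10 Dec – 31 Dec 1997: 22 days → £239,000 × 1.7% × 22/365 = £244.8932
Total = £9,902.4575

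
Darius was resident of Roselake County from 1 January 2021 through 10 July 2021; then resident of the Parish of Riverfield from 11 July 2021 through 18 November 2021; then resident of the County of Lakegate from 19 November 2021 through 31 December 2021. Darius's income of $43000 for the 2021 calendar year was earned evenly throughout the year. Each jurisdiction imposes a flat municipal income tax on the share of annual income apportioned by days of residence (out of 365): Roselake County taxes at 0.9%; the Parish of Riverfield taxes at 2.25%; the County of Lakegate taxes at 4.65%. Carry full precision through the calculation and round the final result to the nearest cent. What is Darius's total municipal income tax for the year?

Roselake County, 1 January – 10 July 2021: 191 days → $43000 × 0.9% × 191/365 = $202.5123
The Parish of Riverfield, 11 July – 18 November 2021: 131 days → $43000 × 2.25% × 131/365 = $347.2397
The County of Lakegate, 19 November – 31 December 2021: 43 days → $43000 × 4.65% × 43/365 = $235.5575
Total = $785.3096

$785.31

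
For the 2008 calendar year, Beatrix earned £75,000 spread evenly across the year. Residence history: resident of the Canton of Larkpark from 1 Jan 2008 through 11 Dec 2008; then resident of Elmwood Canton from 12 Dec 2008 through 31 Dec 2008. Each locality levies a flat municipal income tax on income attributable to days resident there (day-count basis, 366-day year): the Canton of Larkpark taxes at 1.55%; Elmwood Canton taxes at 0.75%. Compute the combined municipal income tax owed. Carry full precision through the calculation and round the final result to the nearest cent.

The Canton of Larkpark, 1 Jan – 11 Dec 2008: 346 days → £75,000 × 1.55% × 346/366 = £1,098.9754
Elmwood Canton, 12 Dec – 31 Dec 2008: 20 days → £75,000 × 0.75% × 20/366 = £30.7377
Total = £1,129.7131

£1,129.71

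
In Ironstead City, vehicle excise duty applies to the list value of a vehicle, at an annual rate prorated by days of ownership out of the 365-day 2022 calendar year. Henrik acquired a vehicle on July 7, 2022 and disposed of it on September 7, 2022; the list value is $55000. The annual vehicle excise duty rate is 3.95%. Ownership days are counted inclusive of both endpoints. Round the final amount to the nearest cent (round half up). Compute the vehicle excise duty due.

$374.98

Days held (July 7 – September 7, 2022): 63 out of 365
Tax = $55000 × 3.95% × 63/365 = $374.9795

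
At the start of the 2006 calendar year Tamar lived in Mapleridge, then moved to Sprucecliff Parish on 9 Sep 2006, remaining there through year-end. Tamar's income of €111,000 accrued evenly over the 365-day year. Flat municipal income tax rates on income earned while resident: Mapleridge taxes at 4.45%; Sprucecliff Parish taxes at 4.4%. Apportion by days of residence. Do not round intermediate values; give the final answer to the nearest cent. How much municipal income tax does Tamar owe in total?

€4,922.17

Mapleridge, 1 Jan – 8 Sep 2006: 251 days → €111,000 × 4.45% × 251/365 = €3,396.7521
Sprucecliff Parish, 9 Sep – 31 Dec 2006: 114 days → €111,000 × 4.4% × 114/365 = €1,525.4137
Total = €4,922.1658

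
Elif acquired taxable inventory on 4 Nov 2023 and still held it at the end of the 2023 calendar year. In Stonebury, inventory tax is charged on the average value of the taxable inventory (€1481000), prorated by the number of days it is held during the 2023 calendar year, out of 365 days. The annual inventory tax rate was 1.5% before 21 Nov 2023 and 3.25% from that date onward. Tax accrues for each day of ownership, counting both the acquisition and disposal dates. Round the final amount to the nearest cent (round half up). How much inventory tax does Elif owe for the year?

4 Nov – 20 Nov 2023: 17 days at 1.5% → €1481000 × 1.5% × 17/365 = €1034.6712
21 Nov – 31 Dec 2023: 41 days at 3.25% → €1481000 × 3.25% × 41/365 = €5406.6644
Total = €6441.3356

€6441.34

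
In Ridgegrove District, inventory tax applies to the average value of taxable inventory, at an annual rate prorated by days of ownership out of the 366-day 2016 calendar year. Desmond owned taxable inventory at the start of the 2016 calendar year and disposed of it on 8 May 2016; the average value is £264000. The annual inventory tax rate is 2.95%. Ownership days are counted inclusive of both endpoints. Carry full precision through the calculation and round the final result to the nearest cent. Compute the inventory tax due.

£2744.95

Days held (1 Jan – 8 May 2016): 129 out of 366
Tax = £264000 × 2.95% × 129/366 = £2744.9508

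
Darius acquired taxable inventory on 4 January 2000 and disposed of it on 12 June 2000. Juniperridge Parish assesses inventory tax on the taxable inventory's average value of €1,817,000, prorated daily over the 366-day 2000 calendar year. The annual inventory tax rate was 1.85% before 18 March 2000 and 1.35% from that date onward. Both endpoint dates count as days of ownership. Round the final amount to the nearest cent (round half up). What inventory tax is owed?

4 January – 17 March 2000: 74 days at 1.85% → €1,817,000 × 1.85% × 74/366 = €6,796.3743
18 March – 12 June 2000: 87 days at 1.35% → €1,817,000 × 1.35% × 87/366 = €5,830.7828
Total = €12,627.1571

€12,627.16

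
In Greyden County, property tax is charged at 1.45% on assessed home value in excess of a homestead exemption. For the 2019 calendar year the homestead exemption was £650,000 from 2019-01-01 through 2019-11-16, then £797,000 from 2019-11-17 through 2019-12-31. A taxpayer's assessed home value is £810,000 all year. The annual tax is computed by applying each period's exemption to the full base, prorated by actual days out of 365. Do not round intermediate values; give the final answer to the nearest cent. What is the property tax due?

£2,057.21

2019-01-01 to 2019-11-16: 320 days, exemption £650,000 → (£810,000 − £650,000) × 1.45% × 320/365 = £2,033.9726
2019-11-17 to 2019-12-31: 45 days, exemption £797,000 → (£810,000 − £797,000) × 1.45% × 45/365 = £23.2397
Total = £2,057.2123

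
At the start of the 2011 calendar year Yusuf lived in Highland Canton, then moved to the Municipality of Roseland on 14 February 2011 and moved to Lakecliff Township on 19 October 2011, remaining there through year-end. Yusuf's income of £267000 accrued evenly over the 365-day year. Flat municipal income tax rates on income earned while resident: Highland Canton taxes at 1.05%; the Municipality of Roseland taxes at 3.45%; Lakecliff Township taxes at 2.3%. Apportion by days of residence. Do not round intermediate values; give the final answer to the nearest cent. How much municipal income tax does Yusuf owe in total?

£7816.52

Highland Canton, 1 January – 13 February 2011: 44 days → £267000 × 1.05% × 44/365 = £337.9562
The Municipality of Roseland, 14 February – 18 October 2011: 247 days → £267000 × 3.45% × 247/365 = £6233.5356
Lakecliff Township, 19 October – 31 December 2011: 74 days → £267000 × 2.3% × 74/365 = £1245.0247
Total = £7816.5164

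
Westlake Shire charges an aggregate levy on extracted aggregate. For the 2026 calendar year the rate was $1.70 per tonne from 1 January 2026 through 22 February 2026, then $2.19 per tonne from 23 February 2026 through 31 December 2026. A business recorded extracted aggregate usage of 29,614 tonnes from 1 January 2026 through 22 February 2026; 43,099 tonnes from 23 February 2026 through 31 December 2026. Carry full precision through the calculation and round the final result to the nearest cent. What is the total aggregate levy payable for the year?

1 January – 22 February 2026: 29,614 tonnes at $1.70/tonne → $50,343.80
23 February – 31 December 2026: 43,099 tonnes at $2.19/tonne → $94,386.81

$144,730.61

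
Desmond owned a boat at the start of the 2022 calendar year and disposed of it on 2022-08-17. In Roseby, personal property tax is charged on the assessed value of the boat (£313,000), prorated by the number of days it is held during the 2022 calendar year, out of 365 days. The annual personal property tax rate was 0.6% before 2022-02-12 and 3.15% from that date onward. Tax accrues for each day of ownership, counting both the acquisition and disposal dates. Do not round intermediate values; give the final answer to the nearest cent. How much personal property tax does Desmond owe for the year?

£5,267.40

2022-01-01 to 2022-02-11: 42 days at 0.6% → £313,000 × 0.6% × 42/365 = £216.0986
2022-02-12 to 2022-08-17: 187 days at 3.15% → £313,000 × 3.15% × 187/365 = £5,051.3055
Total = £5,267.4041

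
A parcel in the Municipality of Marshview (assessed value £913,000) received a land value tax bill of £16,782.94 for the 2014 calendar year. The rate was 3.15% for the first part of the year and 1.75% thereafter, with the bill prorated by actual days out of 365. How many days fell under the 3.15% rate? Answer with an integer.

Let d = days at the first rate; then 365 − d days at the second rate.
£913,000 × [3.15%·d + 1.75%·(365−d)] / 365 = £16,782.94
Solving gives d = 23, so the new rate took effect on 24 January 2014.

23 days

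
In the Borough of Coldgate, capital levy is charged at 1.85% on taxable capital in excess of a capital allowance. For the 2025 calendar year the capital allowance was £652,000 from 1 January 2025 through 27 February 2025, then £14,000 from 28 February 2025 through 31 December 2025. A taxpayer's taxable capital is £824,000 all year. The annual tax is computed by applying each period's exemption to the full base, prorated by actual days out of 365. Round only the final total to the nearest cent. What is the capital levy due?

1 January – 27 February 2025: 58 days, exemption £652,000 → (£824,000 − £652,000) × 1.85% × 58/365 = £505.6329
28 February – 31 December 2025: 307 days, exemption £14,000 → (£824,000 − £14,000) × 1.85% × 307/365 = £12,603.8219
Total = £13,109.4548

£13,109.45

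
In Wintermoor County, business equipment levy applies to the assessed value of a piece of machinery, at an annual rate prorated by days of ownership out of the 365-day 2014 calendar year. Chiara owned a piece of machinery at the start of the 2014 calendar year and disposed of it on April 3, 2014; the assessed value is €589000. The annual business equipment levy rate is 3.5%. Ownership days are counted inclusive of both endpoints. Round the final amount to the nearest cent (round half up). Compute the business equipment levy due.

€5252.59

Days held (January 1 – April 3, 2014): 93 out of 365
Tax = €589000 × 3.5% × 93/365 = €5252.5890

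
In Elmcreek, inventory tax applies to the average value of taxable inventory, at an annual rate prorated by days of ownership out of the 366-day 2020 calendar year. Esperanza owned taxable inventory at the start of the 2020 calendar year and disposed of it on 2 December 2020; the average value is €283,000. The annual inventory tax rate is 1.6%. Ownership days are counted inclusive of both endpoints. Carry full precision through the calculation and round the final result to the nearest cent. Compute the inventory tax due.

Days held (1 January – 2 December 2020): 337 out of 366
Tax = €283,000 × 1.6% × 337/366 = €4,169.2240

€4,169.22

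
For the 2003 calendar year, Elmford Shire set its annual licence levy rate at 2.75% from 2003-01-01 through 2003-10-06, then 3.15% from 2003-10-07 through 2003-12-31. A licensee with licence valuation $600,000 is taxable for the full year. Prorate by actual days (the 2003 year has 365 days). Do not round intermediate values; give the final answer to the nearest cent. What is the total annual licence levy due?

$17,065.48

2003-01-01 to 2003-10-06: 279 days at 2.75% → $600,000 × 2.75% × 279/365 = $12,612.3288
2003-10-07 to 2003-12-31: 86 days at 3.15% → $600,000 × 3.15% × 86/365 = $4,453.1507
Total = $17,065.4795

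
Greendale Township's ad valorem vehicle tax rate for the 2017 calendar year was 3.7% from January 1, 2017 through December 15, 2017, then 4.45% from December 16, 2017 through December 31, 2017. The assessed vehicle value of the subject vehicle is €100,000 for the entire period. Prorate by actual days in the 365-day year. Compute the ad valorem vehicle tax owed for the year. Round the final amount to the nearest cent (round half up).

January 1 – December 15, 2017: 349 days at 3.7% → €100,000 × 3.7% × 349/365 = €3,537.8082
December 16 – December 31, 2017: 16 days at 4.45% → €100,000 × 4.45% × 16/365 = €195.0685
Total = €3,732.8767

€3,732.88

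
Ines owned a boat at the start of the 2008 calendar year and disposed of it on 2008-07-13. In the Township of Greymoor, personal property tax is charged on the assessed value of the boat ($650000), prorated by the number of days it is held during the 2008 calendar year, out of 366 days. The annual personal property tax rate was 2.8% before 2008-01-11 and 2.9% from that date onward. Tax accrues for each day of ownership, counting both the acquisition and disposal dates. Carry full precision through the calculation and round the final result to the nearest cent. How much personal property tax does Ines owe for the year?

$10025.27

2008-01-01 to 2008-01-10: 10 days at 2.8% → $650000 × 2.8% × 10/366 = $497.2678
2008-01-11 to 2008-07-13: 185 days at 2.9% → $650000 × 2.9% × 185/366 = $9528.0055
Total = $10025.2732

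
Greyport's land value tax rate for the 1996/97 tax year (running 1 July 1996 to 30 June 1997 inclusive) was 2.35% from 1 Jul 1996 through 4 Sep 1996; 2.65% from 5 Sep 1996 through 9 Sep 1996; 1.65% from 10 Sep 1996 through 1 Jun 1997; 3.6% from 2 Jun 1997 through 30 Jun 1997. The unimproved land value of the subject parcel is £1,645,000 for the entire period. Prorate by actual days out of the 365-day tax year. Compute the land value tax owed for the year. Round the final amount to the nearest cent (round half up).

1 Jul – 4 Sep 1996: 66 days at 2.35% → £1,645,000 × 2.35% × 66/365 = £6,990.1233
5 Sep – 9 Sep 1996: 5 days at 2.65% → £1,645,000 × 2.65% × 5/365 = £597.1575
10 Sep 1996 – 1 Jun 1997: 265 days at 1.65% → £1,645,000 × 1.65% × 265/365 = £19,706.1986
2 Jun – 30 Jun 1997: 29 days at 3.6% → £1,645,000 × 3.6% × 29/365 = £4,705.1507
Total = £31,998.6301

£31,998.63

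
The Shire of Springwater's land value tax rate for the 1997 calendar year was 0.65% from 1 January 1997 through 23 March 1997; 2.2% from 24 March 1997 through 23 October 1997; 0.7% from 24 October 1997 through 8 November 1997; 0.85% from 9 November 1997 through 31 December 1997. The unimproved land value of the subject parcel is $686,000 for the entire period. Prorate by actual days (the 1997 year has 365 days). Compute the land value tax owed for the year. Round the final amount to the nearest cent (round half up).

1 January – 23 March 1997: 82 days at 0.65% → $686,000 × 0.65% × 82/365 = $1,001.7479
24 March – 23 October 1997: 214 days at 2.2% → $686,000 × 2.2% × 214/365 = $8,848.4603
24 October – 8 November 1997: 16 days at 0.7% → $686,000 × 0.7% × 16/365 = $210.4986
9 November – 31 December 1997: 53 days at 0.85% → $686,000 × 0.85% × 53/365 = $846.6932
Total = $10,907.4000

$10,907.40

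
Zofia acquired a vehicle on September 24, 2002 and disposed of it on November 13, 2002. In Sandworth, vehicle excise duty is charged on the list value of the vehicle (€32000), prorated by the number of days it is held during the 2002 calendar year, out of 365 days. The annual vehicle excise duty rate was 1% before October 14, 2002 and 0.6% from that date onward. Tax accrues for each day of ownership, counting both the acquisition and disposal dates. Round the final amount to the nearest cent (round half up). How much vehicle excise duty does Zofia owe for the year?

€33.84

September 24 – October 13, 2002: 20 days at 1% → €32000 × 1% × 20/365 = €17.5342
October 14 – November 13, 2002: 31 days at 0.6% → €32000 × 0.6% × 31/365 = €16.3068
Total = €33.8411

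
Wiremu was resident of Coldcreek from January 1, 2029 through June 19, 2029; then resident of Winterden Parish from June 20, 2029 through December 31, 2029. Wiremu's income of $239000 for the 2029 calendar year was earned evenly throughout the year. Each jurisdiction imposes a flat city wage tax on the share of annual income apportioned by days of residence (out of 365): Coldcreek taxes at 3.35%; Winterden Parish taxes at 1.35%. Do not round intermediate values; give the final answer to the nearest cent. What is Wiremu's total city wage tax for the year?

$5452.80

Coldcreek, January 1 – June 19, 2029: 170 days → $239000 × 3.35% × 170/365 = $3729.0548
Winterden Parish, June 20 – December 31, 2029: 195 days → $239000 × 1.35% × 195/365 = $1723.7466
Total = $5452.8014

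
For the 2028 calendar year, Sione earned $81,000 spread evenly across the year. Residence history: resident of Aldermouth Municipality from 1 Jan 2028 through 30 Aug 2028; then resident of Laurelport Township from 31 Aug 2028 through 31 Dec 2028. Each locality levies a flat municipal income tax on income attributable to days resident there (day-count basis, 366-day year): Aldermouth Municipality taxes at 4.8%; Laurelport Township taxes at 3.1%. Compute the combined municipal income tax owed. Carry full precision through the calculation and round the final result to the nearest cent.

Aldermouth Municipality, 1 Jan – 30 Aug 2028: 243 days → $81,000 × 4.8% × 243/366 = $2,581.3770
Laurelport Township, 31 Aug – 31 Dec 2028: 123 days → $81,000 × 3.1% × 123/366 = $843.8607
Total = $3,425.2377

$3,425.24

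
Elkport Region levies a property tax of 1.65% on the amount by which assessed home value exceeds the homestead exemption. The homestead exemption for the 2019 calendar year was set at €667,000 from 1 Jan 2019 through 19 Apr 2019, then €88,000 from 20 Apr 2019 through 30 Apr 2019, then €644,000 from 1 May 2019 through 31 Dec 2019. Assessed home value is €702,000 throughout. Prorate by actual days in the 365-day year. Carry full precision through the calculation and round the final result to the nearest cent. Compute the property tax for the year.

€1,120.15

1 Jan – 19 Apr 2019: 109 days, exemption €667,000 → (€702,000 − €667,000) × 1.65% × 109/365 = €172.4589
20 Apr – 30 Apr 2019: 11 days, exemption €88,000 → (€702,000 − €88,000) × 1.65% × 11/365 = €305.3178
1 May – 31 Dec 2019: 245 days, exemption €644,000 → (€702,000 − €644,000) × 1.65% × 245/365 = €642.3699
Total = €1,120.1466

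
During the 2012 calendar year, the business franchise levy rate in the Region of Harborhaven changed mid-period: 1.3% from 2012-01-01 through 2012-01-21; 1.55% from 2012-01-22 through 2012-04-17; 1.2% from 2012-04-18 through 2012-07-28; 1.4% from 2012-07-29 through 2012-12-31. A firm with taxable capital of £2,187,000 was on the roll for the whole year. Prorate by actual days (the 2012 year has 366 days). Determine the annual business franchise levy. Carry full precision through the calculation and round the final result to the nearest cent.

£30,053.32

2012-01-01 to 2012-01-21: 21 days at 1.3% → £2,187,000 × 1.3% × 21/366 = £1,631.2869
2012-01-22 to 2012-04-17: 87 days at 1.55% → £2,187,000 × 1.55% × 87/366 = £8,057.8402
2012-04-18 to 2012-07-28: 102 days at 1.2% → £2,187,000 × 1.2% × 102/366 = £7,313.9016
2012-07-29 to 2012-12-31: 156 days at 1.4% → £2,187,000 × 1.4% × 156/366 = £13,050.2951
Total = £30,053.3238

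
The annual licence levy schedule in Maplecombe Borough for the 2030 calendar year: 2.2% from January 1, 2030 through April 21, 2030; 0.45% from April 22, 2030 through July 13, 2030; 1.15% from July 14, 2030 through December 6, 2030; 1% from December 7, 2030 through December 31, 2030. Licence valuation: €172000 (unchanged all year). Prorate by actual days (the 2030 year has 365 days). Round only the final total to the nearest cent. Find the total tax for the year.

€2235.76

January 1 – April 21, 2030: 111 days at 2.2% → €172000 × 2.2% × 111/365 = €1150.7507
April 22 – July 13, 2030: 83 days at 0.45% → €172000 × 0.45% × 83/365 = €176.0055
July 14 – December 6, 2030: 146 days at 1.15% → €172000 × 1.15% × 146/365 = €791.2000
December 7 – December 31, 2030: 25 days at 1% → €172000 × 1% × 25/365 = €117.8082
Total = €2235.7644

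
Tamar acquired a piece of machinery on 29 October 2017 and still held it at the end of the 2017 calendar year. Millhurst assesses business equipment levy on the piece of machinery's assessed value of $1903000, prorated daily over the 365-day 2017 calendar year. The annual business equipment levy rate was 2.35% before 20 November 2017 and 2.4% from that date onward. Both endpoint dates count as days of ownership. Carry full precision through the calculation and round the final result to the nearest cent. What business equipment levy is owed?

29 October – 19 November 2017: 22 days at 2.35% → $1903000 × 2.35% × 22/365 = $2695.4822
20 November – 31 December 2017: 42 days at 2.4% → $1903000 × 2.4% × 42/365 = $5255.4082
Total = $7950.8904

$7950.89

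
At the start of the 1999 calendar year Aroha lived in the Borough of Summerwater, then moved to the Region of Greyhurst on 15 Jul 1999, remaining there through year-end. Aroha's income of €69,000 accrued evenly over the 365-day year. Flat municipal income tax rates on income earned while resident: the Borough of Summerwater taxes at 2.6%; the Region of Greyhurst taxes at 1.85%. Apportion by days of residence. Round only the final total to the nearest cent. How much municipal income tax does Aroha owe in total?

The Borough of Summerwater, 1 Jan – 14 Jul 1999: 195 days → €69,000 × 2.6% × 195/365 = €958.4384
The Region of Greyhurst, 15 Jul – 31 Dec 1999: 170 days → €69,000 × 1.85% × 170/365 = €594.5342
Total = €1,552.9726

€1,552.97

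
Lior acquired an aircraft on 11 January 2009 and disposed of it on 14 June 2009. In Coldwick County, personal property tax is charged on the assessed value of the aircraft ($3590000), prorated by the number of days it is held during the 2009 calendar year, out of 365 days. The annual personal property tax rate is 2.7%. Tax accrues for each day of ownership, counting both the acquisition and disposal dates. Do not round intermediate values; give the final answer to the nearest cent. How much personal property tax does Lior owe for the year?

$41162.05

Days held (11 January – 14 June 2009): 155 out of 365
Tax = $3590000 × 2.7% × 155/365 = $41162.0548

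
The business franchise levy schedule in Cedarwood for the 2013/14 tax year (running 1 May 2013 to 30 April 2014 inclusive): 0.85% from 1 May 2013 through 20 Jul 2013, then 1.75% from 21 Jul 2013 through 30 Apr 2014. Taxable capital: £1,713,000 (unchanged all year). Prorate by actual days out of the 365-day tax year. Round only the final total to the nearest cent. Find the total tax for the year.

1 May – 20 Jul 2013: 81 days at 0.85% → £1,713,000 × 0.85% × 81/365 = £3,231.2342
21 Jul 2013 – 30 Apr 2014: 284 days at 1.75% → £1,713,000 × 1.75% × 284/365 = £23,324.9589
Total = £26,556.1932

£26,556.19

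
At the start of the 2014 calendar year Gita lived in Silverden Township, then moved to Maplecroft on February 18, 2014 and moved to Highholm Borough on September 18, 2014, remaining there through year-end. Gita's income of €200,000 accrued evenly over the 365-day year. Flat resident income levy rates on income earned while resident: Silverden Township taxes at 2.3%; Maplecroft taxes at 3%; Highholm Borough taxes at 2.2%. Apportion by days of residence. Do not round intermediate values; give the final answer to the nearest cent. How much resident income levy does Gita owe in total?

€5,355.62

Silverden Township, January 1 – February 17, 2014: 48 days → €200,000 × 2.3% × 48/365 = €604.9315
Maplecroft, February 18 – September 17, 2014: 212 days → €200,000 × 3% × 212/365 = €3,484.9315
Highholm Borough, September 18 – December 31, 2014: 105 days → €200,000 × 2.2% × 105/365 = €1,265.7534
Total = €5,355.6164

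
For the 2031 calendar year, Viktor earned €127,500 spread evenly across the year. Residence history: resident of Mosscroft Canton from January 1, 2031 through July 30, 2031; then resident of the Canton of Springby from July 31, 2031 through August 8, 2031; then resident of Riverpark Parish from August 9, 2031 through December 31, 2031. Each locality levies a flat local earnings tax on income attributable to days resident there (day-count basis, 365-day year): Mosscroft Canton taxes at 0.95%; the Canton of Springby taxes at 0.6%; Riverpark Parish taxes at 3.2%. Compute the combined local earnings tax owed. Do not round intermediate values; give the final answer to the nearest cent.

€2,339.89

Mosscroft Canton, January 1 – July 30, 2031: 211 days → €127,500 × 0.95% × 211/365 = €700.2021
The Canton of Springby, July 31 – August 8, 2031: 9 days → €127,500 × 0.6% × 9/365 = €18.8630
Riverpark Parish, August 9 – December 31, 2031: 145 days → €127,500 × 3.2% × 145/365 = €1,620.8219
Total = €2,339.8870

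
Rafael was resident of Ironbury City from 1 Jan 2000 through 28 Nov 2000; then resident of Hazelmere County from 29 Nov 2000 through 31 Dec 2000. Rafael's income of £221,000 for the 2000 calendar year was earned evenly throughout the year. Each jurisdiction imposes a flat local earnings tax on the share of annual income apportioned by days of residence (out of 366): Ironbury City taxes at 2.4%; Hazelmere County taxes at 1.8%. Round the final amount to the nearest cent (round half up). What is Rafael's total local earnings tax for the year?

Ironbury City, 1 Jan – 28 Nov 2000: 333 days → £221,000 × 2.4% × 333/366 = £4,825.7705
Hazelmere County, 29 Nov – 31 Dec 2000: 33 days → £221,000 × 1.8% × 33/366 = £358.6721
Total = £5,184.4426

£5,184.44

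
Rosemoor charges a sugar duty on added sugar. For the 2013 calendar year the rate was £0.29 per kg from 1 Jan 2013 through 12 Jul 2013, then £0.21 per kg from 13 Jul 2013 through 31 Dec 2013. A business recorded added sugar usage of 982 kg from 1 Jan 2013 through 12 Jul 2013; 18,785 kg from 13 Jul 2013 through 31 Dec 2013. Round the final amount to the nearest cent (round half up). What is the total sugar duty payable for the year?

1 Jan – 12 Jul 2013: 982 kg at £0.29/kg → £284.78
13 Jul – 31 Dec 2013: 18,785 kg at £0.21/kg → £3,944.85

£4,229.63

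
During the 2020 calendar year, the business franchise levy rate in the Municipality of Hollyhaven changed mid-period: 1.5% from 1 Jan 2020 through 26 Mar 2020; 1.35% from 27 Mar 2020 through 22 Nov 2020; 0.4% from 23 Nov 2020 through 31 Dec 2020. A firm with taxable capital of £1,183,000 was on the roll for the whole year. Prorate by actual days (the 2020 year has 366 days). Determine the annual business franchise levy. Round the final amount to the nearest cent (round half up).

1 Jan – 26 Mar 2020: 86 days at 1.5% → £1,183,000 × 1.5% × 86/366 = £4,169.5902
27 Mar – 22 Nov 2020: 241 days at 1.35% → £1,183,000 × 1.35% × 241/366 = £10,516.0943
23 Nov – 31 Dec 2020: 39 days at 0.4% → £1,183,000 × 0.4% × 39/366 = £504.2295
Total = £15,189.9139

£15,189.91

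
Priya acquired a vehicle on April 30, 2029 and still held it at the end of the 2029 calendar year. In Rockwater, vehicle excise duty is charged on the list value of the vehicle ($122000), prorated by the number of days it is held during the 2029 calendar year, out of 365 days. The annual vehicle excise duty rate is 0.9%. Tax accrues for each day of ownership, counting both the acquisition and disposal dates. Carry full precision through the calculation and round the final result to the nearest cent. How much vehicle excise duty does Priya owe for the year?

$740.02

Days held (April 30 – December 31, 2029): 246 out of 365
Tax = $122000 × 0.9% × 246/365 = $740.0219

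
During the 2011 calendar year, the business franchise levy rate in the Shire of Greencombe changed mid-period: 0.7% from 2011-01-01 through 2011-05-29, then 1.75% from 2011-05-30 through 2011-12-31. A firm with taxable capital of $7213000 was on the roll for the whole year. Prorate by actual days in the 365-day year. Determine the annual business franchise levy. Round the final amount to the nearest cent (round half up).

2011-01-01 to 2011-05-29: 149 days at 0.7% → $7213000 × 0.7% × 149/365 = $20611.3945
2011-05-30 to 2011-12-31: 216 days at 1.75% → $7213000 × 1.75% × 216/365 = $74699.0137
Total = $95310.4082

$95310.41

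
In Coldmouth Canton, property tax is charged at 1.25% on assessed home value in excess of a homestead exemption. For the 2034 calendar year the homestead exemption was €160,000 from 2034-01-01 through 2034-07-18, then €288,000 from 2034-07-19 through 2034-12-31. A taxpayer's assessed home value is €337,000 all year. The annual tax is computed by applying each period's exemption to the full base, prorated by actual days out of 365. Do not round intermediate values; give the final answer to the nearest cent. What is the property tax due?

2034-01-01 to 2034-07-18: 199 days, exemption €160,000 → (€337,000 − €160,000) × 1.25% × 199/365 = €1,206.2671
2034-07-19 to 2034-12-31: 166 days, exemption €288,000 → (€337,000 − €288,000) × 1.25% × 166/365 = €278.5616
Total = €1,484.8288

€1,484.83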